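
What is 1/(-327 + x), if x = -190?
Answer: -1/517 ≈ -0.0019342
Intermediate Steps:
1/(-327 + x) = 1/(-327 - 190) = 1/(-517) = -1/517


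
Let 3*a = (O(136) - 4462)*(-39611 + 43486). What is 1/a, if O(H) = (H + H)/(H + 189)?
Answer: -39/224731090 ≈ -1.7354e-7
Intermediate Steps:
O(H) = 2*H/(189 + H) (O(H) = (2*H)/(189 + H) = 2*H/(189 + H))
a = -224731090/39 (a = ((2*136/(189 + 136) - 4462)*(-39611 + 43486))/3 = ((2*136/325 - 4462)*3875)/3 = ((2*136*(1/325) - 4462)*3875)/3 = ((272/325 - 4462)*3875)/3 = (-1449878/325*3875)/3 = (⅓)*(-224731090/13) = -224731090/39 ≈ -5.7623e+6)
1/a = 1/(-224731090/39) = -39/224731090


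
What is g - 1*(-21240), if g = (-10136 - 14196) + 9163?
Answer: 6071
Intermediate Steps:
g = -15169 (g = -24332 + 9163 = -15169)
g - 1*(-21240) = -15169 - 1*(-21240) = -15169 + 21240 = 6071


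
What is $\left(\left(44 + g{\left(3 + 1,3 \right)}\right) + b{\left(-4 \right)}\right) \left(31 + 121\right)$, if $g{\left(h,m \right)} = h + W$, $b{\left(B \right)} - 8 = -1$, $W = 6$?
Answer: $9272$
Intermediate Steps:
$b{\left(B \right)} = 7$ ($b{\left(B \right)} = 8 - 1 = 7$)
$g{\left(h,m \right)} = 6 + h$ ($g{\left(h,m \right)} = h + 6 = 6 + h$)
$\left(\left(44 + g{\left(3 + 1,3 \right)}\right) + b{\left(-4 \right)}\right) \left(31 + 121\right) = \left(\left(44 + \left(6 + \left(3 + 1\right)\right)\right) + 7\right) \left(31 + 121\right) = \left(\left(44 + \left(6 + 4\right)\right) + 7\right) 152 = \left(\left(44 + 10\right) + 7\right) 152 = \left(54 + 7\right) 152 = 61 \cdot 152 = 9272$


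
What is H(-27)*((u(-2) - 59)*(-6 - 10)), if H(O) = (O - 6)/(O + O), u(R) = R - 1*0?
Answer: 5368/9 ≈ 596.44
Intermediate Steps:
u(R) = R (u(R) = R + 0 = R)
H(O) = (-6 + O)/(2*O) (H(O) = (-6 + O)/((2*O)) = (-6 + O)*(1/(2*O)) = (-6 + O)/(2*O))
H(-27)*((u(-2) - 59)*(-6 - 10)) = ((½)*(-6 - 27)/(-27))*((-2 - 59)*(-6 - 10)) = ((½)*(-1/27)*(-33))*(-61*(-16)) = (11/18)*976 = 5368/9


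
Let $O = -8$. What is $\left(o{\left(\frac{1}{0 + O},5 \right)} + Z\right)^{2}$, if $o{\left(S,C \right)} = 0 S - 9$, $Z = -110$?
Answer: $14161$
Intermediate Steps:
$o{\left(S,C \right)} = -9$ ($o{\left(S,C \right)} = 0 - 9 = -9$)
$\left(o{\left(\frac{1}{0 + O},5 \right)} + Z\right)^{2} = \left(-9 - 110\right)^{2} = \left(-119\right)^{2} = 14161$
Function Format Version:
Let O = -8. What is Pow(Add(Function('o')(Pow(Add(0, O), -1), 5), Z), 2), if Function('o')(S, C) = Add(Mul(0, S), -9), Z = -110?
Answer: 14161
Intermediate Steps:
Function('o')(S, C) = -9 (Function('o')(S, C) = Add(0, -9) = -9)
Pow(Add(Function('o')(Pow(Add(0, O), -1), 5), Z), 2) = Pow(Add(-9, -110), 2) = Pow(-119, 2) = 14161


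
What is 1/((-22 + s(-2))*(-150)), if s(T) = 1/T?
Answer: 1/3375 ≈ 0.00029630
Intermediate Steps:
1/((-22 + s(-2))*(-150)) = 1/((-22 + 1/(-2))*(-150)) = 1/((-22 - ½)*(-150)) = 1/(-45/2*(-150)) = 1/3375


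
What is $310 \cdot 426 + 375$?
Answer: $132435$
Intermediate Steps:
$310 \cdot 426 + 375 = 132060 + 375 = 132435$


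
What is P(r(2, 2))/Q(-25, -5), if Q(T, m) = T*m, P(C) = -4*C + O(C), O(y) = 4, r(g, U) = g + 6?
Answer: -28/125 ≈ -0.22400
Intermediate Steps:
r(g, U) = 6 + g
P(C) = 4 - 4*C (P(C) = -4*C + 4 = 4 - 4*C)
P(r(2, 2))/Q(-25, -5) = (4 - 4*(6 + 2))/((-25*(-5))) = (4 - 4*8)/125 = (4 - 32)/125 = (1/125)*(-28) = -28/125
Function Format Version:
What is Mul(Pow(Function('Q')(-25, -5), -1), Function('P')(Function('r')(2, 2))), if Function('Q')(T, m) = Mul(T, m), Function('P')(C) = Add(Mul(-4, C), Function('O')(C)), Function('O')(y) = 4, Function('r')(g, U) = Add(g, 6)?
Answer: Rational(-28, 125) ≈ -0.22400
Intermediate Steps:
Function('r')(g, U) = Add(6, g)
Function('P')(C) = Add(4, Mul(-4, C)) (Function('P')(C) = Add(Mul(-4, C), 4) = Add(4, Mul(-4, C)))
Mul(Pow(Function('Q')(-25, -5), -1), Function('P')(Function('r')(2, 2))) = Mul(Pow(Mul(-25, -5), -1), Add(4, Mul(-4, Add(6, 2)))) = Mul(Pow(125, -1), Add(4, Mul(-4, 8))) = Mul(Rational(1, 125), Add(4, -32)) = Mul(Rational(1, 125), -28) = Rational(-28, 125)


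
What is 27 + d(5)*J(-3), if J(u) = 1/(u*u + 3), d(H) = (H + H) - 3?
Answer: 331/12 ≈ 27.583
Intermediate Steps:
d(H) = -3 + 2*H (d(H) = 2*H - 3 = -3 + 2*H)
J(u) = 1/(3 + u²) (J(u) = 1/(u² + 3) = 1/(3 + u²))
27 + d(5)*J(-3) = 27 + (-3 + 2*5)/(3 + (-3)²) = 27 + (-3 + 10)/(3 + 9) = 27 + 7/12 = 331/12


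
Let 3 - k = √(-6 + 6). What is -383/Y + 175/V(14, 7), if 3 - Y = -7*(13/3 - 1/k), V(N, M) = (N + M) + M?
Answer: -757/124 ≈ -6.1048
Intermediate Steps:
V(N, M) = N + 2*M (V(N, M) = (M + N) + M = N + 2*M)
k = 3 (k = 3 - √(-6 + 6) = 3 - √0 = 3 - 1*0 = 3 + 0 = 3)
Y = 31 (Y = 3 - (-7)*(13/3 - 1/3) = 3 - (-7)*(13*(⅓) - 1*⅓) = 3 - (-7)*(13/3 - ⅓) = 3 - (-7)*4 = 3 - 1*(-28) = 3 + 28 = 31)
-383/Y + 175/V(14, 7) = -383/31 + 175/(14 + 2*7) = -383*1/31 + 175/(14 + 14) = -383/31 + 175/28 = -383/31 + 175*(1/28) = -383/31 + 25/4 = -757/124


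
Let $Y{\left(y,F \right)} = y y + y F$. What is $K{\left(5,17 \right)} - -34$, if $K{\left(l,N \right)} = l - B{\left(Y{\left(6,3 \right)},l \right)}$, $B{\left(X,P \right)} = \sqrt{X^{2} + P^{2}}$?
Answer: $39 - \sqrt{2941} \approx -15.231$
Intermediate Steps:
$Y{\left(y,F \right)} = y^{2} + F y$
$B{\left(X,P \right)} = \sqrt{P^{2} + X^{2}}$
$K{\left(l,N \right)} = l - \sqrt{2916 + l^{2}}$ ($K{\left(l,N \right)} = l - \sqrt{l^{2} + \left(6 \left(3 + 6\right)\right)^{2}} = l - \sqrt{l^{2} + \left(6 \cdot 9\right)^{2}} = l - \sqrt{l^{2} + 54^{2}} = l - \sqrt{l^{2} + 2916} = l - \sqrt{2916 + l^{2}}$)
$K{\left(5,17 \right)} - -34 = \left(5 - \sqrt{2916 + 5^{2}}\right) - -34 = \left(5 - \sqrt{2916 + 25}\right) + 34 = \left(5 - \sqrt{2941}\right) + 34 = 39 - \sqrt{2941}$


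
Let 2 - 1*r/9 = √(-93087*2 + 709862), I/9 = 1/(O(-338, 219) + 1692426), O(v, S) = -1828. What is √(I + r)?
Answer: 3*√(116658058894 - 1283238268312*√1082)/241514 ≈ 80.591*I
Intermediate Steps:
I = 9/1690598 (I = 9/(-1828 + 1692426) = 9/1690598 ≈ 5.3236e-6)
r = 18 - 198*√1082 (r = 18 - 9*√(-93087*2 + 709862) = 18 - 9*√(-186174 + 709862) = 18 - 198*√1082 ≈ -6495.0)
√(I + r) = √(9/1690598 + (18 - 198*√1082)) = √(30430773/1690598 - 198*√1082)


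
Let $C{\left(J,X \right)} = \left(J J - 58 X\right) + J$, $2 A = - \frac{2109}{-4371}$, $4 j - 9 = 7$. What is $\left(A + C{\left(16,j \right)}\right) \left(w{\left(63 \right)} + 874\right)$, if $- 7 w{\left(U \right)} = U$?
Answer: $\frac{101432495}{2914} \approx 34809.0$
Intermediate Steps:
$j = 4$ ($j = \frac{9}{4} + \frac{1}{4} \cdot 7 = \frac{9}{4} + \frac{7}{4} = 4$)
$w{\left(U \right)} = - \frac{U}{7}$
$A = \frac{703}{2914}$ ($A = \frac{\left(-2109\right) \frac{1}{-4371}}{2} = \frac{\left(-2109\right) \left(- \frac{1}{4371}\right)}{2} = \frac{1}{2} \cdot \frac{703}{1457} = \frac{703}{2914} \approx 0.24125$)
$C{\left(J,X \right)} = J + J^{2} - 58 X$ ($C{\left(J,X \right)} = \left(J^{2} - 58 X\right) + J = J + J^{2} - 58 X$)
$\left(A + C{\left(16,j \right)}\right) \left(w{\left(63 \right)} + 874\right) = \left(\frac{703}{2914} + \left(16 + 16^{2} - 232\right)\right) \left(\left(- \frac{1}{7}\right) 63 + 874\right) = \left(\frac{703}{2914} + \left(16 + 256 - 232\right)\right) \left(-9 + 874\right) = \left(\frac{703}{2914} + 40\right) 865 = \frac{117263}{2914} \cdot 865 = \frac{101432495}{2914}$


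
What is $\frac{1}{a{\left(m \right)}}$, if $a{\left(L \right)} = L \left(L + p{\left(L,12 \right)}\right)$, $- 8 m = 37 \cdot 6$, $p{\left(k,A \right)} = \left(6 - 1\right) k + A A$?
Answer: $\frac{8}{4995} \approx 0.0016016$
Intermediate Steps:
$p{\left(k,A \right)} = A^{2} + 5 k$ ($p{\left(k,A \right)} = \left(6 - 1\right) k + A^{2} = 5 k + A^{2} = A^{2} + 5 k$)
$m = - \frac{111}{4}$ ($m = - \frac{37 \cdot 6}{8} = \left(- \frac{1}{8}\right) 222 = - \frac{111}{4} \approx -27.75$)
$a{\left(L \right)} = L \left(144 + 6 L\right)$ ($a{\left(L \right)} = L \left(L + \left(12^{2} + 5 L\right)\right) = L \left(L + \left(144 + 5 L\right)\right) = L \left(144 + 6 L\right)$)
$\frac{1}{a{\left(m \right)}} = \frac{1}{6 \left(- \frac{111}{4}\right) \left(24 - \frac{111}{4}\right)} = \frac{1}{6 \left(- \frac{111}{4}\right) \left(- \frac{15}{4}\right)} = \frac{1}{\frac{4995}{8}} = \frac{8}{4995}$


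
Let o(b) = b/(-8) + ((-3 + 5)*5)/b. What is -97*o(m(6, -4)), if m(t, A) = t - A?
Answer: 97/4 ≈ 24.250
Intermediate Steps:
o(b) = 10/b - b/8 (o(b) = b*(-⅛) + (2*5)/b = -b/8 + 10/b = 10/b - b/8)
-97*o(m(6, -4)) = -97*(10/(6 - 1*(-4)) - (6 - 1*(-4))/8) = -97*(10/(6 + 4) - (6 + 4)/8) = -97*(10/10 - ⅛*10) = -97*(10*(⅒) - 5/4) = -97*(1 - 5/4) = -97*(-¼) = 97/4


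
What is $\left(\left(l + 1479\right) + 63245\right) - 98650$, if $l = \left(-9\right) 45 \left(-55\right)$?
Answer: $-11651$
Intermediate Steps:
$l = 22275$ ($l = \left(-405\right) \left(-55\right) = 22275$)
$\left(\left(l + 1479\right) + 63245\right) - 98650 = \left(\left(22275 + 1479\right) + 63245\right) - 98650 = \left(23754 + 63245\right) - 98650 = 86999 - 98650 = -11651$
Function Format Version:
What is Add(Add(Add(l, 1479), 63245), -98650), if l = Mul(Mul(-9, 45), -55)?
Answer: -11651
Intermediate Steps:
l = 22275 (l = Mul(-405, -55) = 22275)
Add(Add(Add(l, 1479), 63245), -98650) = Add(Add(Add(22275, 1479), 63245), -98650) = Add(Add(23754, 63245), -98650) = Add(86999, -98650) = -11651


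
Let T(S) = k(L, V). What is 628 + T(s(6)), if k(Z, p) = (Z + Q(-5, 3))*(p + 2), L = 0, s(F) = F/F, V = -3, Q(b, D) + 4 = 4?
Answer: 628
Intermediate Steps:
Q(b, D) = 0 (Q(b, D) = -4 + 4 = 0)
s(F) = 1
k(Z, p) = Z*(2 + p) (k(Z, p) = (Z + 0)*(p + 2) = Z*(2 + p))
T(S) = 0 (T(S) = 0*(2 - 3) = 0*(-1) = 0)
628 + T(s(6)) = 628 + 0 = 628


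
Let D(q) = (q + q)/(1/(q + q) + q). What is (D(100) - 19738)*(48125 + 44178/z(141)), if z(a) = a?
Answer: -299554960756846/313349 ≈ -9.5598e+8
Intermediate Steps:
D(q) = 2*q/(q + 1/(2*q)) (D(q) = (2*q)/(1/(2*q) + q) = (2*q)/(q + 1/(2*q)) = 2*q/(q + 1/(2*q)))
(D(100) - 19738)*(48125 + 44178/z(141)) = (4*100²/(1 + 2*100²) - 19738)*(48125 + 44178/141) = (4*10000/(1 + 2*10000) - 19738)*(48125 + 44178*(1/141)) = (4*10000/(1 + 20000) - 19738)*(48125 + 14726/47) = (4*10000/20001 - 19738)*(2276601/47) = (4*10000*(1/20001) - 19738)*(2276601/47) = (40000/20001 - 19738)*(2276601/47) = -394739738/20001*2276601/47 = -299554960756846/313349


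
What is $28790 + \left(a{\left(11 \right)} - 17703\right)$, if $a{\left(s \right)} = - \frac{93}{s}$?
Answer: $\frac{121864}{11} \approx 11079.0$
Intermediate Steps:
$28790 + \left(a{\left(11 \right)} - 17703\right) = 28790 - \left(17703 + \frac{93}{11}\right) = 28790 - \frac{194826}{11} = \frac{121864}{11}$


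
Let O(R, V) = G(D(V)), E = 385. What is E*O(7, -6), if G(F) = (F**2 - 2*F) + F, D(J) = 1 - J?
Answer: 16170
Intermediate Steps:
G(F) = F**2 - F
O(R, V) = -V*(1 - V) (O(R, V) = (1 - V)*(-1 + (1 - V)) = (1 - V)*(-V) = -V*(1 - V))
E*O(7, -6) = 385*(-6*(-1 - 6)) = 385*(-6*(-7)) = 385*42 = 16170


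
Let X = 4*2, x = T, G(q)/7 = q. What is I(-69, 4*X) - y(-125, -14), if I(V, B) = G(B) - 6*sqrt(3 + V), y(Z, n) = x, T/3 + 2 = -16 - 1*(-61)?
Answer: 95 - 6*I*sqrt(66) ≈ 95.0 - 48.744*I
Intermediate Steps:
G(q) = 7*q
T = 129 (T = -6 + 3*(-16 - 1*(-61)) = -6 + 3*(-16 + 61) = -6 + 3*45 = -6 + 135 = 129)
x = 129
y(Z, n) = 129
X = 8
I(V, B) = -6*sqrt(3 + V) + 7*B (I(V, B) = 7*B - 6*sqrt(3 + V) = -6*sqrt(3 + V) + 7*B)
I(-69, 4*X) - y(-125, -14) = (-6*sqrt(3 - 69) + 7*(4*8)) - 1*129 = (-6*I*sqrt(66) + 7*32) - 129 = (-6*I*sqrt(66) + 224) - 129 = (224 - 6*I*sqrt(66)) - 129 = 95 - 6*I*sqrt(66)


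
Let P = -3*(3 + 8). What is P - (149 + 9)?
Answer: -191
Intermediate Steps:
P = -33 (P = -3*11 = -33)
P - (149 + 9) = -33 - (149 + 9) = -33 - 1*158 = -33 - 158 = -191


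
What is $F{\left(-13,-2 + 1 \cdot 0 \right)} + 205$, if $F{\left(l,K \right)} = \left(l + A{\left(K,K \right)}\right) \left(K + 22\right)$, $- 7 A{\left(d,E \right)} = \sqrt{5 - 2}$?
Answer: $-55 - \frac{20 \sqrt{3}}{7} \approx -59.949$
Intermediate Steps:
$A{\left(d,E \right)} = - \frac{\sqrt{3}}{7}$ ($A{\left(d,E \right)} = - \frac{\sqrt{5 - 2}}{7} = - \frac{\sqrt{3}}{7}$)
$F{\left(l,K \right)} = \left(22 + K\right) \left(l - \frac{\sqrt{3}}{7}\right)$ ($F{\left(l,K \right)} = \left(l - \frac{\sqrt{3}}{7}\right) \left(K + 22\right) = \left(l - \frac{\sqrt{3}}{7}\right) \left(22 + K\right) = \left(22 + K\right) \left(l - \frac{\sqrt{3}}{7}\right)$)
$F{\left(-13,-2 + 1 \cdot 0 \right)} + 205 = \left(22 \left(-13\right) - \frac{22 \sqrt{3}}{7} + \left(-2 + 1 \cdot 0\right) \left(-13\right) - \frac{\left(-2 + 1 \cdot 0\right) \sqrt{3}}{7}\right) + 205 = \left(-286 - \frac{22 \sqrt{3}}{7} + \left(-2 + 0\right) \left(-13\right) - \frac{\left(-2 + 0\right) \sqrt{3}}{7}\right) + 205 = \left(-286 - \frac{22 \sqrt{3}}{7} - -26 - - \frac{2 \sqrt{3}}{7}\right) + 205 = \left(-286 - \frac{22 \sqrt{3}}{7} + 26 + \frac{2 \sqrt{3}}{7}\right) + 205 = \left(-260 - \frac{20 \sqrt{3}}{7}\right) + 205 = -55 - \frac{20 \sqrt{3}}{7}$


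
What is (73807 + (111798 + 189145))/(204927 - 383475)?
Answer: -187375/89274 ≈ -2.0989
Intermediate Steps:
(73807 + (111798 + 189145))/(204927 - 383475) = (73807 + 300943)/(-178548) = 374750*(-1/178548) = -187375/89274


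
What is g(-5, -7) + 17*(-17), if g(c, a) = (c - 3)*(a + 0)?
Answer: -233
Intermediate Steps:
g(c, a) = a*(-3 + c) (g(c, a) = (-3 + c)*a = a*(-3 + c))
g(-5, -7) + 17*(-17) = -7*(-3 - 5) + 17*(-17) = -7*(-8) - 289 = 56 - 289 = -233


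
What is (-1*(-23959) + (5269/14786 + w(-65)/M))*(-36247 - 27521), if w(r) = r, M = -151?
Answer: -1705624395708372/1116343 ≈ -1.5279e+9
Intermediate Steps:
(-1*(-23959) + (5269/14786 + w(-65)/M))*(-36247 - 27521) = (-1*(-23959) + (5269/14786 - 65/(-151)))*(-36247 - 27521) = (23959 + (5269*(1/14786) - 65*(-1/151)))*(-63768) = (23959 + (5269/14786 + 65/151))*(-63768) = (23959 + 1756709/2232686)*(-63768) = (53494680583/2232686)*(-63768) = -1705624395708372/1116343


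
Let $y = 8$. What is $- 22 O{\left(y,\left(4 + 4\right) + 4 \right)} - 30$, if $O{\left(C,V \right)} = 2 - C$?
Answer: $102$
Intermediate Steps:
$- 22 O{\left(y,\left(4 + 4\right) + 4 \right)} - 30 = - 22 \left(2 - 8\right) - 30 = \left(-22\right) \left(-6\right) - 30 = 132 - 30 = 102$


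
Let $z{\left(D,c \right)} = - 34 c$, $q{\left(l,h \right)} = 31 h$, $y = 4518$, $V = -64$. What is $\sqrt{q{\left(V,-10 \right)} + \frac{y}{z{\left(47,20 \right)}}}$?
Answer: $\frac{i \sqrt{9151015}}{170} \approx 17.794 i$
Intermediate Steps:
$\sqrt{q{\left(V,-10 \right)} + \frac{y}{z{\left(47,20 \right)}}} = \sqrt{31 \left(-10\right) + \frac{4518}{\left(-34\right) 20}} = \sqrt{-310 + \frac{4518}{-680}} = \sqrt{-310 + 4518 \left(- \frac{1}{680}\right)} = \sqrt{-310 - \frac{2259}{340}} = \sqrt{- \frac{107659}{340}} = \frac{i \sqrt{9151015}}{170}$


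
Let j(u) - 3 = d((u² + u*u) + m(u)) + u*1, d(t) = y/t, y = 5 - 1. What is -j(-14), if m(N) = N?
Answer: 2077/189 ≈ 10.989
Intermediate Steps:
y = 4
d(t) = 4/t
j(u) = 3 + u + 4/(u + 2*u²) (j(u) = 3 + (4/((u² + u*u) + u) + u*1) = 3 + (4/((u² + u²) + u) + u) = 3 + (4/(2*u² + u) + u) = 3 + (4/(u + 2*u²) + u) = 3 + (u + 4/(u + 2*u²)) = 3 + u + 4/(u + 2*u²))
-j(-14) = -(4 - 14*(1 + 2*(-14))*(3 - 14))/((-14)*(1 + 2*(-14))) = -(-1)*(4 - 14*(1 - 28)*(-11))/(14*(1 - 28)) = -(-1)*(4 - 14*(-27)*(-11))/(14*(-27)) = -(-1)*(-1)*(4 - 4158)/(14*27) = -(-1)*(-1)*(-4154)/(14*27) = -1*(-2077/189) = 2077/189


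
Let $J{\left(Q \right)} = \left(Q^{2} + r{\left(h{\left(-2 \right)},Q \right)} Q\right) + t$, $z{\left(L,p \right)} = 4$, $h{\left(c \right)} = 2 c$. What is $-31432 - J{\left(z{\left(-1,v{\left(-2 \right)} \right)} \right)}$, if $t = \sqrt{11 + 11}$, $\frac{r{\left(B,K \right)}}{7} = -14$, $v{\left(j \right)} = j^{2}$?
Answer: $-31056 - \sqrt{22} \approx -31061.0$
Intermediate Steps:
$r{\left(B,K \right)} = -98$ ($r{\left(B,K \right)} = 7 \left(-14\right) = -98$)
$t = \sqrt{22} \approx 4.6904$
$J{\left(Q \right)} = \sqrt{22} + Q^{2} - 98 Q$ ($J{\left(Q \right)} = \left(Q^{2} - 98 Q\right) + \sqrt{22} = \sqrt{22} + Q^{2} - 98 Q$)
$-31432 - J{\left(z{\left(-1,v{\left(-2 \right)} \right)} \right)} = -31432 - \left(\sqrt{22} + 4^{2} - 392\right) = -31432 - \left(\sqrt{22} + 16 - 392\right) = -31432 - \left(-376 + \sqrt{22}\right) = -31432 + \left(376 - \sqrt{22}\right) = -31056 - \sqrt{22}$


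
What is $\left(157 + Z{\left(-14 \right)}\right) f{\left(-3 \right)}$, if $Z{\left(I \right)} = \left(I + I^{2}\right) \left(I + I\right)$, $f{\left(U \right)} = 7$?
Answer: $-34573$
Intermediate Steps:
$Z{\left(I \right)} = 2 I \left(I + I^{2}\right)$ ($Z{\left(I \right)} = \left(I + I^{2}\right) 2 I = 2 I \left(I + I^{2}\right)$)
$\left(157 + Z{\left(-14 \right)}\right) f{\left(-3 \right)} = \left(157 + 2 \left(-14\right)^{2} \left(1 - 14\right)\right) 7 = \left(157 + 2 \cdot 196 \left(-13\right)\right) 7 = \left(157 - 5096\right) 7 = \left(-4939\right) 7 = -34573$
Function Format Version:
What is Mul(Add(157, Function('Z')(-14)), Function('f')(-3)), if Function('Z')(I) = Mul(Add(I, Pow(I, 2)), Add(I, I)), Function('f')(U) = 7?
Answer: -34573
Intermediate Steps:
Function('Z')(I) = Mul(2, I, Add(I, Pow(I, 2))) (Function('Z')(I) = Mul(Add(I, Pow(I, 2)), Mul(2, I)) = Mul(2, I, Add(I, Pow(I, 2))))
Mul(Add(157, Function('Z')(-14)), Function('f')(-3)) = Mul(Add(157, Mul(2, Pow(-14, 2), Add(1, -14))), 7) = Mul(Add(157, Mul(2, 196, -13)), 7) = Mul(Add(157, -5096), 7) = Mul(-4939, 7) = -34573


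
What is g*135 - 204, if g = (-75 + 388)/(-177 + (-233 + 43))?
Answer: -117123/367 ≈ -319.14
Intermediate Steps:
g = -313/367 (g = 313/(-177 - 190) = 313/(-367) = 313*(-1/367) = -313/367 ≈ -0.85286)
g*135 - 204 = -313/367*135 - 204 = -42255/367 - 204 = -117123/367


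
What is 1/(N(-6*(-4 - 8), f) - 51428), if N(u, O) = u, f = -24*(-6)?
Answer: -1/51356 ≈ -1.9472e-5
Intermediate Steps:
f = 144
1/(N(-6*(-4 - 8), f) - 51428) = 1/(-6*(-4 - 8) - 51428) = 1/(-6*(-12) - 51428) = 1/(72 - 51428) = 1/(-51356) = -1/51356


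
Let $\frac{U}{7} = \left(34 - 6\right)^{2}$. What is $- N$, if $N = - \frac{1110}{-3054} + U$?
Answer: $- \frac{2793577}{509} \approx -5488.4$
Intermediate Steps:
$U = 5488$ ($U = 7 \left(34 - 6\right)^{2} = 7 \cdot 28^{2} = 7 \cdot 784 = 5488$)
$N = \frac{2793577}{509}$ ($N = - \frac{1110}{-3054} + 5488 = \left(-1110\right) \left(- \frac{1}{3054}\right) + 5488 = \frac{185}{509} + 5488 = \frac{2793577}{509} \approx 5488.4$)
$- N = \left(-1\right) \frac{2793577}{509} = - \frac{2793577}{509}$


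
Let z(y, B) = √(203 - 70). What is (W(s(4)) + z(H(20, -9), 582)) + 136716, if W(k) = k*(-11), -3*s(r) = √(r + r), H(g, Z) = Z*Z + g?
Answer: 136716 + √133 + 22*√2/3 ≈ 1.3674e+5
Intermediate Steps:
H(g, Z) = g + Z² (H(g, Z) = Z² + g = g + Z²)
s(r) = -√2*√r/3 (s(r) = -√(r + r)/3 = -√2*√r/3)
z(y, B) = √133
W(k) = -11*k
(W(s(4)) + z(H(20, -9), 582)) + 136716 = (-(-11)*√2*√4/3 + √133) + 136716 = (-(-11)*√2*2/3 + √133) + 136716 = (-(-22)*√2/3 + √133) + 136716 = (22*√2/3 + √133) + 136716 = (√133 + 22*√2/3) + 136716 = 136716 + √133 + 22*√2/3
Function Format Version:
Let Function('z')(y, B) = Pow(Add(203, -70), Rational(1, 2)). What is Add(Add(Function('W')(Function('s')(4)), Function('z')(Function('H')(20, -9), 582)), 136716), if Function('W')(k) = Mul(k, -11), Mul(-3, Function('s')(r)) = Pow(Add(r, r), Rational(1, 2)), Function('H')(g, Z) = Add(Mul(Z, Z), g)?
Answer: Add(136716, Pow(133, Rational(1, 2)), Mul(Rational(22, 3), Pow(2, Rational(1, 2)))) ≈ 1.3674e+5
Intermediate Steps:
Function('H')(g, Z) = Add(g, Pow(Z, 2)) (Function('H')(g, Z) = Add(Pow(Z, 2), g) = Add(g, Pow(Z, 2)))
Function('s')(r) = Mul(Rational(-1, 3), Pow(2, Rational(1, 2)), Pow(r, Rational(1, 2))) (Function('s')(r) = Mul(Rational(-1, 3), Pow(Add(r, r), Rational(1, 2))) = Mul(Rational(-1, 3), Pow(Mul(2, r), Rational(1, 2))) = Mul(Rational(-1, 3), Mul(Pow(2, Rational(1, 2)), Pow(r, Rational(1, 2)))) = Mul(Rational(-1, 3), Pow(2, Rational(1, 2)), Pow(r, Rational(1, 2))))
Function('z')(y, B) = Pow(133, Rational(1, 2))
Function('W')(k) = Mul(-11, k)
Add(Add(Function('W')(Function('s')(4)), Function('z')(Function('H')(20, -9), 582)), 136716) = Add(Add(Mul(-11, Mul(Rational(-1, 3), Pow(2, Rational(1, 2)), Pow(4, Rational(1, 2)))), Pow(133, Rational(1, 2))), 136716) = Add(Add(Mul(-11, Mul(Rational(-1, 3), Pow(2, Rational(1, 2)), 2)), Pow(133, Rational(1, 2))), 136716) = Add(Add(Mul(-11, Mul(Rational(-2, 3), Pow(2, Rational(1, 2)))), Pow(133, Rational(1, 2))), 136716) = Add(Add(Mul(Rational(22, 3), Pow(2, Rational(1, 2))), Pow(133, Rational(1, 2))), 136716) = Add(Add(Pow(133, Rational(1, 2)), Mul(Rational(22, 3), Pow(2, Rational(1, 2)))), 136716) = Add(136716, Pow(133, Rational(1, 2)), Mul(Rational(22, 3), Pow(2, Rational(1, 2))))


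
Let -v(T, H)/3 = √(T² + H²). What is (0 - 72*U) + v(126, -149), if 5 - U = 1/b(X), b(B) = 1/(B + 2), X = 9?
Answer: 432 - 3*√38077 ≈ -153.40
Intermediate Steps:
b(B) = 1/(2 + B)
v(T, H) = -3*√(H² + T²) (v(T, H) = -3*√(T² + H²) = -3*√(H² + T²))
U = -6 (U = 5 - 1/(1/(2 + 9)) = 5 - 1/(1/11) = 5 - 1/1/11 = 5 - 1*11 = 5 - 11 = -6)
(0 - 72*U) + v(126, -149) = (0 - 72*(-6)) - 3*√((-149)² + 126²) = (0 + 432) - 3*√(22201 + 15876) = 432 - 3*√38077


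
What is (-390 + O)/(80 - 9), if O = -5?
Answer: -395/71 ≈ -5.5634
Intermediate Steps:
(-390 + O)/(80 - 9) = (-390 - 5)/(80 - 9) = -395/71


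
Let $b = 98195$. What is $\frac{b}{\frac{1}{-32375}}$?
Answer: $-3179063125$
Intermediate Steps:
$\frac{b}{\frac{1}{-32375}} = \frac{98195}{\frac{1}{-32375}} = \frac{98195}{- \frac{1}{32375}} = 98195 \left(-32375\right) = -3179063125$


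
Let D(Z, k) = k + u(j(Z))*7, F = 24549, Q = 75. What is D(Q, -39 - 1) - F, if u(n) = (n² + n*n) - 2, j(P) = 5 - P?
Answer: 43997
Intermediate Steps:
u(n) = -2 + 2*n² (u(n) = (n² + n²) - 2 = 2*n² - 2 = -2 + 2*n²)
D(Z, k) = -14 + k + 14*(5 - Z)² (D(Z, k) = k + (-2 + 2*(5 - Z)²)*7 = k + (-14 + 14*(5 - Z)²) = -14 + k + 14*(5 - Z)²)
D(Q, -39 - 1) - F = (-14 + (-39 - 1) + 14*(-5 + 75)²) - 1*24549 = (-14 - 40 + 14*70²) - 24549 = (-14 - 40 + 14*4900) - 24549 = (-14 - 40 + 68600) - 24549 = 68546 - 24549 = 43997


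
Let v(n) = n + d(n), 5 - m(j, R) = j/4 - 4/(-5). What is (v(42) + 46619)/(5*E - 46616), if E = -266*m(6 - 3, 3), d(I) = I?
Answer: -93406/102409 ≈ -0.91209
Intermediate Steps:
m(j, R) = 21/5 - j/4 (m(j, R) = 5 - (j/4 - 4/(-5)) = 5 - (j*(¼) - 4*(-⅕)) = 5 - (j/4 + ⅘) = 5 - (⅘ + j/4) = 5 + (-⅘ - j/4) = 21/5 - j/4)
v(n) = 2*n (v(n) = n + n = 2*n)
E = -9177/10 (E = -266*(21/5 - (6 - 3)/4) = -266*(21/5 - ¼*3) = -266*(21/5 - ¾) = -266*69/20 = -9177/10 ≈ -917.70)
(v(42) + 46619)/(5*E - 46616) = (2*42 + 46619)/(5*(-9177/10) - 46616) = (84 + 46619)/(-9177/2 - 46616) = 46703/(-102409/2) = 46703*(-2/102409) = -93406/102409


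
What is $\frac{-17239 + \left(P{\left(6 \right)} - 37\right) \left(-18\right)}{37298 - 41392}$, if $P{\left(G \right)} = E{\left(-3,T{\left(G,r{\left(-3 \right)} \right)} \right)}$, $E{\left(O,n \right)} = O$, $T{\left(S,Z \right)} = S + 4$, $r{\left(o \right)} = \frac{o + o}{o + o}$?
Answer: $\frac{16519}{4094} \approx 4.0349$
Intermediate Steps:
$r{\left(o \right)} = 1$ ($r{\left(o \right)} = \frac{2 o}{2 o} = 2 o \frac{1}{2 o} = 1$)
$T{\left(S,Z \right)} = 4 + S$
$P{\left(G \right)} = -3$
$\frac{-17239 + \left(P{\left(6 \right)} - 37\right) \left(-18\right)}{37298 - 41392} = \frac{-17239 + \left(-3 - 37\right) \left(-18\right)}{37298 - 41392} = \frac{-17239 - -720}{-4094} = \left(-17239 + 720\right) \left(- \frac{1}{4094}\right) = \left(-16519\right) \left(- \frac{1}{4094}\right) = \frac{16519}{4094}$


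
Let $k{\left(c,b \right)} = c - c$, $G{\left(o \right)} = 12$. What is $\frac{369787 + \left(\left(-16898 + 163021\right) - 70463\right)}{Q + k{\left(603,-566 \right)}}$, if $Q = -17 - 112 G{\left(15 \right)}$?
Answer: $- \frac{445447}{1361} \approx -327.29$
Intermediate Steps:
$k{\left(c,b \right)} = 0$
$Q = -1361$ ($Q = -17 - 1344 = -1361$)
$\frac{369787 + \left(\left(-16898 + 163021\right) - 70463\right)}{Q + k{\left(603,-566 \right)}} = \frac{369787 + \left(\left(-16898 + 163021\right) - 70463\right)}{-1361 + 0} = \frac{369787 + \left(146123 - 70463\right)}{-1361} = \left(369787 + 75660\right) \left(- \frac{1}{1361}\right) = 445447 \left(- \frac{1}{1361}\right) = - \frac{445447}{1361}$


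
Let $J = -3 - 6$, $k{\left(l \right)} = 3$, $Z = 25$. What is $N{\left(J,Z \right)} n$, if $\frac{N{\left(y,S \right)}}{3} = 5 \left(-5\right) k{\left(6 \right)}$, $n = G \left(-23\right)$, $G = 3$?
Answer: $15525$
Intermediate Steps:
$J = -9$ ($J = -3 - 6 = -9$)
$n = -69$ ($n = 3 \left(-23\right) = -69$)
$N{\left(y,S \right)} = -225$ ($N{\left(y,S \right)} = 3 \cdot 5 \left(-5\right) 3 = 3 \left(\left(-25\right) 3\right) = 3 \left(-75\right) = -225$)
$N{\left(J,Z \right)} n = \left(-225\right) \left(-69\right) = 15525$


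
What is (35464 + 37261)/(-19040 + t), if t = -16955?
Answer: -14545/7199 ≈ -2.0204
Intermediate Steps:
(35464 + 37261)/(-19040 + t) = (35464 + 37261)/(-19040 - 16955) = 72725/(-35995) = 72725*(-1/35995) = -14545/7199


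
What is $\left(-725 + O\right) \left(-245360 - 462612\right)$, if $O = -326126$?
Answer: $231401356172$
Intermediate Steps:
$\left(-725 + O\right) \left(-245360 - 462612\right) = \left(-725 - 326126\right) \left(-245360 - 462612\right) = \left(-326851\right) \left(-707972\right) = 231401356172$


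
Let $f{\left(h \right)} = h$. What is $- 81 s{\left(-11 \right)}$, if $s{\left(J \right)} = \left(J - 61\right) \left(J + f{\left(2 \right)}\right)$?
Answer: $-52488$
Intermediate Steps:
$s{\left(J \right)} = \left(-61 + J\right) \left(2 + J\right)$ ($s{\left(J \right)} = \left(J - 61\right) \left(J + 2\right) = \left(-61 + J\right) \left(2 + J\right)$)
$- 81 s{\left(-11 \right)} = - 81 \left(-122 + \left(-11\right)^{2} - -649\right) = - 81 \left(-122 + 121 + 649\right) = \left(-81\right) 648 = -52488$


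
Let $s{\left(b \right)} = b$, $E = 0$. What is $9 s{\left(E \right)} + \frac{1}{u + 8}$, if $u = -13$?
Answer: $- \frac{1}{5} \approx -0.2$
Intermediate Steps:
$9 s{\left(E \right)} + \frac{1}{u + 8} = 9 \cdot 0 + \frac{1}{-13 + 8} = 0 + \frac{1}{-5} = 0 - \frac{1}{5} = - \frac{1}{5}$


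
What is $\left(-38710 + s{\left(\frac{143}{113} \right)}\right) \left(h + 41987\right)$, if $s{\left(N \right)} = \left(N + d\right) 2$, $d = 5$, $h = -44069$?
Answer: $\frac{9104198748}{113} \approx 8.0568 \cdot 10^{7}$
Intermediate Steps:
$s{\left(N \right)} = 10 + 2 N$ ($s{\left(N \right)} = \left(N + 5\right) 2 = \left(5 + N\right) 2 = 10 + 2 N$)
$\left(-38710 + s{\left(\frac{143}{113} \right)}\right) \left(h + 41987\right) = \left(-38710 + \left(10 + 2 \cdot \frac{143}{113}\right)\right) \left(-44069 + 41987\right) = \left(-38710 + \left(10 + 2 \cdot 143 \cdot \frac{1}{113}\right)\right) \left(-2082\right) = \left(-38710 + \left(10 + 2 \cdot \frac{143}{113}\right)\right) \left(-2082\right) = \left(-38710 + \left(10 + \frac{286}{113}\right)\right) \left(-2082\right) = \left(-38710 + \frac{1416}{113}\right) \left(-2082\right) = \left(- \frac{4372814}{113}\right) \left(-2082\right) = \frac{9104198748}{113}$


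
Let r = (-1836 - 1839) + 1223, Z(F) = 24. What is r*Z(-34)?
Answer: -58848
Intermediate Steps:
r = -2452 (r = -3675 + 1223 = -2452)
r*Z(-34) = -2452*24 = -58848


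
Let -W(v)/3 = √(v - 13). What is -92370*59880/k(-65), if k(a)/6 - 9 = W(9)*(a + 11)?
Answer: -307284200/3891 + 3687410400*I/1297 ≈ -78973.0 + 2.843e+6*I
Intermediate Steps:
W(v) = -3*√(-13 + v) (W(v) = -3*√(v - 13) = -3*√(-13 + v))
k(a) = 54 - 36*I*(11 + a) (k(a) = 54 + 6*((-3*√(-13 + 9))*(a + 11)) = 54 + 6*((-6*I)*(11 + a)) = 54 + 6*(-6*I*(11 + a)) = 54 - 36*I*(11 + a))
-92370*59880/k(-65) = -92370*59880/(54 - 396*I - 36*I*(-65)) = -92370*59880/(54 - 396*I + 2340*I) = -(307284200/3891 - 3687410400*I/1297) = -92370*99600400*(9/9980 - 81*I/2495)/105057 = -3066696316000*(9/9980 - 81*I/2495)/35019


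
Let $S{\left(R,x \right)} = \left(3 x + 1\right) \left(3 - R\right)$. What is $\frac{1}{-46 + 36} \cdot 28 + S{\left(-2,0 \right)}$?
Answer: $\frac{11}{5} \approx 2.2$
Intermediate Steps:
$S{\left(R,x \right)} = \left(1 + 3 x\right) \left(3 - R\right)$
$\frac{1}{-46 + 36} \cdot 28 + S{\left(-2,0 \right)} = \frac{1}{-46 + 36} \cdot 28 + \left(3 - -2 + 9 \cdot 0 - \left(-6\right) 0\right) = \frac{1}{-10} \cdot 28 + \left(3 + 2 + 0 + 0\right) = \left(- \frac{1}{10}\right) 28 + 5 = - \frac{14}{5} + 5 = \frac{11}{5}$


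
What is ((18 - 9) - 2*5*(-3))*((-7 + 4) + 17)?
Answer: 546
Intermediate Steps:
((18 - 9) - 2*5*(-3))*((-7 + 4) + 17) = (9 - 10*(-3))*(-3 + 17) = (9 + 30)*14 = 39*14 = 546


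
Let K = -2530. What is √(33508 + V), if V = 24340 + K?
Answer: √55318 ≈ 235.20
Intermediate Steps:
V = 21810 (V = 24340 - 2530 = 21810)
√(33508 + V) = √(33508 + 21810) = √55318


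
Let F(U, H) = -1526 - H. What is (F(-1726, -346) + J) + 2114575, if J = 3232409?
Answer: 5345804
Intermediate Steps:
(F(-1726, -346) + J) + 2114575 = ((-1526 - 1*(-346)) + 3232409) + 2114575 = ((-1526 + 346) + 3232409) + 2114575 = (-1180 + 3232409) + 2114575 = 3231229 + 2114575 = 5345804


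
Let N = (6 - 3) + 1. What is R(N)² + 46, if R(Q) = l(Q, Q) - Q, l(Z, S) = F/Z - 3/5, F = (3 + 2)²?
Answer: 19489/400 ≈ 48.722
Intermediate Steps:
F = 25 (F = 5² = 25)
l(Z, S) = -⅗ + 25/Z (l(Z, S) = 25/Z - 3/5 = 25/Z - 3*⅕ = 25/Z - ⅗ = -⅗ + 25/Z)
N = 4 (N = 3 + 1 = 4)
R(Q) = -⅗ - Q + 25/Q (R(Q) = (-⅗ + 25/Q) - Q = -⅗ - Q + 25/Q)
R(N)² + 46 = (-⅗ - 1*4 + 25/4)² + 46 = (-⅗ - 4 + 25*(¼))² + 46 = (-⅗ - 4 + 25/4)² + 46 = (33/20)² + 46 = 1089/400 + 46 = 19489/400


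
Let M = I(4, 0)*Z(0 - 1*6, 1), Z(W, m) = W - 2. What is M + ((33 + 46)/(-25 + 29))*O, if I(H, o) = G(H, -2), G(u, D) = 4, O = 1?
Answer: -49/4 ≈ -12.250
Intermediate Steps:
I(H, o) = 4
Z(W, m) = -2 + W
M = -32 (M = 4*(-2 + (0 - 1*6)) = 4*(-2 + (0 - 6)) = 4*(-2 - 6) = 4*(-8) = -32)
M + ((33 + 46)/(-25 + 29))*O = -32 + ((33 + 46)/(-25 + 29))*1 = -32 + (79/4)*1 = -32 + 79/4 = -49/4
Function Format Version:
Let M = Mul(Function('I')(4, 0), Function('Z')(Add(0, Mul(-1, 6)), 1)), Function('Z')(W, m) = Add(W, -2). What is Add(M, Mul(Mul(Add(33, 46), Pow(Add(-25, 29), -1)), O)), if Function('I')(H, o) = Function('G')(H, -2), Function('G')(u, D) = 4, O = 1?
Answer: Rational(-49, 4) ≈ -12.250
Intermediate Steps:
Function('I')(H, o) = 4
Function('Z')(W, m) = Add(-2, W)
M = -32 (M = Mul(4, Add(-2, Add(0, Mul(-1, 6)))) = Mul(4, Add(-2, Add(0, -6))) = Mul(4, Add(-2, -6)) = Mul(4, -8) = -32)
Add(M, Mul(Mul(Add(33, 46), Pow(Add(-25, 29), -1)), O)) = Add(-32, Mul(Mul(Add(33, 46), Pow(Add(-25, 29), -1)), 1)) = Add(-32, Mul(Mul(79, Pow(4, -1)), 1)) = Add(-32, Mul(Mul(79, Rational(1, 4)), 1)) = Add(-32, Mul(Rational(79, 4), 1)) = Add(-32, Rational(79, 4)) = Rational(-49, 4)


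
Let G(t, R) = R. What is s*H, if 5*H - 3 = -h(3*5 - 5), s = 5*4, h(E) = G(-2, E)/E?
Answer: 8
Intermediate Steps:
h(E) = 1 (h(E) = E/E = 1)
s = 20
H = 2/5 (H = 3/5 + (-1*1)/5 = 3/5 + (1/5)*(-1) = 3/5 - 1/5 = 2/5 ≈ 0.40000)
s*H = 20*(2/5) = 8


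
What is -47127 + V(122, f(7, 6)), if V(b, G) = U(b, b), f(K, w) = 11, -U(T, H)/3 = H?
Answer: -47493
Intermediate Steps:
U(T, H) = -3*H
V(b, G) = -3*b
-47127 + V(122, f(7, 6)) = -47127 - 3*122 = -47127 - 366 = -47493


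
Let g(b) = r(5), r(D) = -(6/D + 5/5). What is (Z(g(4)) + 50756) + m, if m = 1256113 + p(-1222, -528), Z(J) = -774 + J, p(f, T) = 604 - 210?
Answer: 6532434/5 ≈ 1.3065e+6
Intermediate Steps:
p(f, T) = 394
r(D) = -1 - 6/D (r(D) = -(6/D + 5*(1/5)) = -(6/D + 1) = -(1 + 6/D) = -1 - 6/D)
g(b) = -11/5 (g(b) = (-6 - 1*5)/5 = (-6 - 5)/5 = (1/5)*(-11) = -11/5)
m = 1256507 (m = 1256113 + 394 = 1256507)
(Z(g(4)) + 50756) + m = ((-774 - 11/5) + 50756) + 1256507 = (-3881/5 + 50756) + 1256507 = 249899/5 + 1256507 = 6532434/5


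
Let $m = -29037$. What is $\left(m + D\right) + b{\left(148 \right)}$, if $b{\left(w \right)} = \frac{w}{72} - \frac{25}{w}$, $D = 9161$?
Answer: $- \frac{26472319}{1332} \approx -19874.0$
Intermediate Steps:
$b{\left(w \right)} = - \frac{25}{w} + \frac{w}{72}$ ($b{\left(w \right)} = w \frac{1}{72} - \frac{25}{w} = \frac{w}{72} - \frac{25}{w} = - \frac{25}{w} + \frac{w}{72}$)
$\left(m + D\right) + b{\left(148 \right)} = \left(-29037 + 9161\right) + \left(- \frac{25}{148} + \frac{1}{72} \cdot 148\right) = -19876 + \left(\left(-25\right) \frac{1}{148} + \frac{37}{18}\right) = -19876 + \left(- \frac{25}{148} + \frac{37}{18}\right) = -19876 + \frac{2513}{1332} = - \frac{26472319}{1332}$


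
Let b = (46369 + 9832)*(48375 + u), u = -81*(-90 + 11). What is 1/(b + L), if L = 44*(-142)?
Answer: 1/3078347326 ≈ 3.2485e-10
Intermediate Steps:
u = 6399 (u = -81*(-79) = 6399)
L = -6248
b = 3078353574 (b = (46369 + 9832)*(48375 + 6399) = 56201*54774 = 3078353574)
1/(b + L) = 1/(3078353574 - 6248) = 1/3078347326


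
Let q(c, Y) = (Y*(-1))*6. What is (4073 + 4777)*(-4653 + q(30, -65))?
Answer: -37727550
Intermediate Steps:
q(c, Y) = -6*Y (q(c, Y) = -Y*6 = -6*Y)
(4073 + 4777)*(-4653 + q(30, -65)) = (4073 + 4777)*(-4653 - 6*(-65)) = 8850*(-4653 + 390) = 8850*(-4263) = -37727550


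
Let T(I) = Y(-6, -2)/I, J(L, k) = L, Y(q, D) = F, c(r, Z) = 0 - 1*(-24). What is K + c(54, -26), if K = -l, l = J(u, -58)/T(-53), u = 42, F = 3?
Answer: 766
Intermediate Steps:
c(r, Z) = 24 (c(r, Z) = 0 + 24 = 24)
Y(q, D) = 3
T(I) = 3/I
l = -742 (l = 42/((3/(-53))) = 42/((3*(-1/53))) = 42/(-3/53) = 42*(-53/3) = -742)
K = 742 (K = -1*(-742) = 742)
K + c(54, -26) = 742 + 24 = 766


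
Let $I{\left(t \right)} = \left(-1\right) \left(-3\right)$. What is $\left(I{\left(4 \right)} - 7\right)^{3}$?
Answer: $-64$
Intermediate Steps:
$I{\left(t \right)} = 3$
$\left(I{\left(4 \right)} - 7\right)^{3} = \left(3 - 7\right)^{3} = \left(-4\right)^{3} = -64$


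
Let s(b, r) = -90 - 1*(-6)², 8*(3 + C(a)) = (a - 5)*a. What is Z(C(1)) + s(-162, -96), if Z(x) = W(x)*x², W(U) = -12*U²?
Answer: -7707/4 ≈ -1926.8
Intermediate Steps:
C(a) = -3 + a*(-5 + a)/8 (C(a) = -3 + ((a - 5)*a)/8 = -3 + ((-5 + a)*a)/8 = -3 + (a*(-5 + a))/8 = -3 + a*(-5 + a)/8)
s(b, r) = -126 (s(b, r) = -90 - 1*36 = -90 - 36 = -126)
Z(x) = -12*x⁴ (Z(x) = (-12*x²)*x² = -12*x⁴)
Z(C(1)) + s(-162, -96) = -12*(-3 - 5/8*1 + (⅛)*1²)⁴ - 126 = -12*(-3 - 5/8 + (⅛)*1)⁴ - 126 = -12*(-3 - 5/8 + ⅛)⁴ - 126 = -12*(-7/2)⁴ - 126 = -12*2401/16 - 126 = -7203/4 - 126 = -7707/4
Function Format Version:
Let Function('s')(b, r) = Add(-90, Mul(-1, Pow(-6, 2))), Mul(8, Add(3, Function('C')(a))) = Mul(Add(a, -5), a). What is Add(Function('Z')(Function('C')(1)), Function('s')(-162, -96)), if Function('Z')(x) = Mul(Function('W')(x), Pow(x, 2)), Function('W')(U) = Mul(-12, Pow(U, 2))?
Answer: Rational(-7707, 4) ≈ -1926.8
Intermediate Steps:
Function('C')(a) = Add(-3, Mul(Rational(1, 8), a, Add(-5, a))) (Function('C')(a) = Add(-3, Mul(Rational(1, 8), Mul(Add(a, -5), a))) = Add(-3, Mul(Rational(1, 8), Mul(Add(-5, a), a))) = Add(-3, Mul(Rational(1, 8), Mul(a, Add(-5, a)))) = Add(-3, Mul(Rational(1, 8), a, Add(-5, a))))
Function('s')(b, r) = -126 (Function('s')(b, r) = Add(-90, Mul(-1, 36)) = Add(-90, -36) = -126)
Function('Z')(x) = Mul(-12, Pow(x, 4)) (Function('Z')(x) = Mul(Mul(-12, Pow(x, 2)), Pow(x, 2)) = Mul(-12, Pow(x, 4)))
Add(Function('Z')(Function('C')(1)), Function('s')(-162, -96)) = Add(Mul(-12, Pow(Add(-3, Mul(Rational(-5, 8), 1), Mul(Rational(1, 8), Pow(1, 2))), 4)), -126) = Add(Mul(-12, Pow(Add(-3, Rational(-5, 8), Mul(Rational(1, 8), 1)), 4)), -126) = Add(Mul(-12, Pow(Add(-3, Rational(-5, 8), Rational(1, 8)), 4)), -126) = Add(Mul(-12, Pow(Rational(-7, 2), 4)), -126) = Add(Mul(-12, Rational(2401, 16)), -126) = Add(Rational(-7203, 4), -126) = Rational(-7707, 4)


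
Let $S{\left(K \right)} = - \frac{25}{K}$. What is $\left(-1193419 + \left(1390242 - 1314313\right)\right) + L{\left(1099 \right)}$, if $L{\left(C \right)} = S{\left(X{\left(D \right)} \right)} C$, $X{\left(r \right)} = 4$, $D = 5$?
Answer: $- \frac{4497435}{4} \approx -1.1244 \cdot 10^{6}$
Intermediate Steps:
$L{\left(C \right)} = - \frac{25 C}{4}$ ($L{\left(C \right)} = - \frac{25}{4} C = \left(-25\right) \frac{1}{4} C = - \frac{25 C}{4}$)
$\left(-1193419 + \left(1390242 - 1314313\right)\right) + L{\left(1099 \right)} = \left(-1193419 + \left(1390242 - 1314313\right)\right) - \frac{27475}{4} = \left(-1193419 + 75929\right) - \frac{27475}{4} = -1117490 - \frac{27475}{4} = - \frac{4497435}{4}$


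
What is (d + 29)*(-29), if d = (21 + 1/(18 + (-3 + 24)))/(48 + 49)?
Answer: -3205283/3783 ≈ -847.29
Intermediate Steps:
d = 820/3783 (d = (21 + 1/(18 + 21))/97 = (21 + 1/39)*(1/97) = (820/39)*(1/97) = 820/3783 ≈ 0.21676)
(d + 29)*(-29) = (820/3783 + 29)*(-29) = (110527/3783)*(-29) = -3205283/3783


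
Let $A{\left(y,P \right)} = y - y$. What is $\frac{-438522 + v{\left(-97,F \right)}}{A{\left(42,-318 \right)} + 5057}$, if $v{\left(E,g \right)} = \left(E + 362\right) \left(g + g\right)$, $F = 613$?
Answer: $- \frac{113632}{5057} \approx -22.47$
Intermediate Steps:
$v{\left(E,g \right)} = 2 g \left(362 + E\right)$ ($v{\left(E,g \right)} = \left(362 + E\right) 2 g = 2 g \left(362 + E\right)$)
$A{\left(y,P \right)} = 0$
$\frac{-438522 + v{\left(-97,F \right)}}{A{\left(42,-318 \right)} + 5057} = \frac{-438522 + 2 \cdot 613 \left(362 - 97\right)}{0 + 5057} = \frac{-438522 + 2 \cdot 613 \cdot 265}{5057} = \left(-438522 + 324890\right) \frac{1}{5057} = \left(-113632\right) \frac{1}{5057} = - \frac{113632}{5057}$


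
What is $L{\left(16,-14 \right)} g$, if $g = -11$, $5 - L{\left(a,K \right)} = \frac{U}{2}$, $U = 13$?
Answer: $\frac{33}{2} \approx 16.5$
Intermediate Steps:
$L{\left(a,K \right)} = - \frac{3}{2}$ ($L{\left(a,K \right)} = 5 - \frac{13}{2} = - \frac{3}{2}$)
$L{\left(16,-14 \right)} g = \left(- \frac{3}{2}\right) \left(-11\right) = \frac{33}{2}$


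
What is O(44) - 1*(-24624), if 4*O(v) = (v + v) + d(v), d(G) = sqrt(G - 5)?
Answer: 24646 + sqrt(39)/4 ≈ 24648.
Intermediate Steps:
d(G) = sqrt(-5 + G)
O(v) = v/2 + sqrt(-5 + v)/4 (O(v) = ((v + v) + sqrt(-5 + v))/4 = (2*v + sqrt(-5 + v))/4 = (sqrt(-5 + v) + 2*v)/4 = v/2 + sqrt(-5 + v)/4)
O(44) - 1*(-24624) = ((1/2)*44 + sqrt(-5 + 44)/4) - 1*(-24624) = (22 + sqrt(39)/4) + 24624 = 24646 + sqrt(39)/4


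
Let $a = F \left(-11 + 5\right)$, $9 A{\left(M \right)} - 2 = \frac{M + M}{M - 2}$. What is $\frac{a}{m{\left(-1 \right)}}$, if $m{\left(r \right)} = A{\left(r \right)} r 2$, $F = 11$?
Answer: $\frac{891}{8} \approx 111.38$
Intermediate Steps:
$A{\left(M \right)} = \frac{2}{9} + \frac{2 M}{9 \left(-2 + M\right)}$ ($A{\left(M \right)} = \frac{2}{9} + \frac{\left(M + M\right) \frac{1}{M - 2}}{9} = \frac{2}{9} + \frac{2 M \frac{1}{-2 + M}}{9} = \frac{2}{9} + \frac{2 M}{9 \left(-2 + M\right)}$)
$a = -66$ ($a = 11 \left(-11 + 5\right) = 11 \left(-6\right) = -66$)
$m{\left(r \right)} = \frac{8 r \left(-1 + r\right)}{9 \left(-2 + r\right)}$ ($m{\left(r \right)} = \frac{4 \left(-1 + r\right)}{9 \left(-2 + r\right)} r 2 = \frac{4 r \left(-1 + r\right)}{9 \left(-2 + r\right)} 2 = \frac{8 r \left(-1 + r\right)}{9 \left(-2 + r\right)}$)
$\frac{a}{m{\left(-1 \right)}} = - \frac{66}{\frac{8}{9} \left(-1\right) \frac{1}{-2 - 1} \left(-1 - 1\right)} = - \frac{66}{\frac{8}{9} \left(-1\right) \frac{1}{-3} \left(-2\right)} = - \frac{66}{\frac{8}{9} \left(-1\right) \left(- \frac{1}{3}\right) \left(-2\right)} = - \frac{66}{- \frac{16}{27}} = \left(-66\right) \left(- \frac{27}{16}\right) = \frac{891}{8}$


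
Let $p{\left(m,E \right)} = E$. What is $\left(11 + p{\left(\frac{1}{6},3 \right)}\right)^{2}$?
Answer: $196$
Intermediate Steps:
$\left(11 + p{\left(\frac{1}{6},3 \right)}\right)^{2} = \left(11 + 3\right)^{2} = 14^{2} = 196$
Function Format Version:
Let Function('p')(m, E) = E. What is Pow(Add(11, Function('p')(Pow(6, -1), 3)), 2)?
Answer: 196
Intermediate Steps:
Pow(Add(11, Function('p')(Pow(6, -1), 3)), 2) = Pow(Add(11, 3), 2) = Pow(14, 2) = 196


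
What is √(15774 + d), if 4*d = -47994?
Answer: 3*√1678/2 ≈ 61.445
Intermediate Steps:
d = -23997/2 (d = (¼)*(-47994) = -23997/2 ≈ -11999.)
√(15774 + d) = √(15774 - 23997/2) = √(7551/2) = 3*√1678/2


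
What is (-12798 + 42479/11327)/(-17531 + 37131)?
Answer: -144920467/222009200 ≈ -0.65277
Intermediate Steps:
(-12798 + 42479/11327)/(-17531 + 37131) = (-12798 + 42479*(1/11327))/19600 = (-12798 + 42479/11327)*(1/19600) = -144920467/11327*1/19600 = -144920467/222009200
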